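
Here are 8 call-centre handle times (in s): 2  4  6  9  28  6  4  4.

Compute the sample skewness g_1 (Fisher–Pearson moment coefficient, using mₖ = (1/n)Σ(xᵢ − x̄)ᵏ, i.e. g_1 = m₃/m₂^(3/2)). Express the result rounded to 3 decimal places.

2.006

x̄ = (2 + 4 + 6 + 9 + 28 + 6 + 4 + 4) / 8 = 7.8750
deviations (xᵢ − x̄): -5.8750, -3.8750, -1.8750, 1.1250, 20.1250, -1.8750, -3.8750, -3.8750
Σ(xᵢ − x̄)² = 492.8750 ⇒ m₂ = 492.8750/8 = 61.60938
Σ(xᵢ − x̄)³ = 7761.8438 ⇒ m₃ = 7761.8438/8 = 970.23047
m₂^(3/2) = 61.60938^(1.5) = 483.58209
g_1 = m₃ / m₂^(3/2) = 970.23047 / 483.58209 ≈ 2.006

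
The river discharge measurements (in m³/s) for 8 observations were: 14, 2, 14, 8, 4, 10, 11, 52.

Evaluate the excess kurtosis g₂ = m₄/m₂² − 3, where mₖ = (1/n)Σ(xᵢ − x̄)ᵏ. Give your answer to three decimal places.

x̄ = 14.3750
Σ(xᵢ − x̄)² = 1747.8750 ⇒ m₂ = 218.48438
Σ(xᵢ − x̄)⁴ = 2041224.7441 ⇒ m₄ = 255153.09302
m₂² = 47735.42212
g₂ = m₄/m₂² − 3 = 5.34515 − 3 ≈ 2.345

2.345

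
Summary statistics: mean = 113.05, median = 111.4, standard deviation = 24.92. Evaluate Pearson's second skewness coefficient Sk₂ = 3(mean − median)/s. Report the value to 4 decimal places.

Sk₂ = 3(113.05 − 111.4) / 24.92 = 3 × 1.6500 / 24.92
    = 4.9500 / 24.92 ≈ 0.1986

0.1986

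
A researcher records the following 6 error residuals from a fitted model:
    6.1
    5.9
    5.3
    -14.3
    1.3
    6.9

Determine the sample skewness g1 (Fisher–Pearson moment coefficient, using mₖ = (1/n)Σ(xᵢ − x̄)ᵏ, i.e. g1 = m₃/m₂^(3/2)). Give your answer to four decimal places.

x̄ = (6.1 + 5.9 + 5.3 - 14.3 + 1.3 + 6.9) / 6 = 1.8667
deviations (xᵢ − x̄): 4.2333, 4.0333, 3.4333, -16.1667, -0.5667, 5.0333
Σ(xᵢ − x̄)² = 332.9933 ⇒ m₂ = 332.9933/6 = 55.49889
Σ(xᵢ − x̄)³ = -3916.0524 ⇒ m₃ = -3916.0524/6 = -652.67541
m₂^(3/2) = 55.49889^(1.5) = 413.45327
g1 = m₃ / m₂^(3/2) = -652.67541 / 413.45327 ≈ -1.5786

-1.5786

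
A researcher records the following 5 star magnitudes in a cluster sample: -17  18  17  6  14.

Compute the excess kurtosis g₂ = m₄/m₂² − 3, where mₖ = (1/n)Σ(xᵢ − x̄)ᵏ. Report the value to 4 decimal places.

x̄ = 7.6000
Σ(xᵢ − x̄)² = 845.2000 ⇒ m₂ = 169.04000
Σ(xᵢ − x̄)⁴ = 387408.9760 ⇒ m₄ = 77481.79520
m₂² = 28574.52160
g₂ = m₄/m₂² − 3 = 2.71157 − 3 ≈ -0.2884

-0.2884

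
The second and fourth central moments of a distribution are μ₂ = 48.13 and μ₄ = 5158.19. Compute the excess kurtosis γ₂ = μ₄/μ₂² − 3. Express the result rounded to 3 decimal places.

μ₂² = 48.13² = 2316.49690
μ₄/μ₂² = 5158.19 / 2316.49690 = 2.22672
γ₂ = 2.22672 − 3 ≈ -0.773

-0.773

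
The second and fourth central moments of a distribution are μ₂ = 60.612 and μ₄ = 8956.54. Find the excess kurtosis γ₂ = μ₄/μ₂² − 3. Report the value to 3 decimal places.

-0.562

μ₂² = 60.612² = 3673.81454
μ₄/μ₂² = 8956.54 / 3673.81454 = 2.43794
γ₂ = 2.43794 − 3 ≈ -0.562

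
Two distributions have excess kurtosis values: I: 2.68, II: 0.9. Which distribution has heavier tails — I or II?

I

Higher excess kurtosis ⇒ heavier tails relative to the normal distribution.
2.68 vs 0.9: the larger is 2.68, so I has heavier tails.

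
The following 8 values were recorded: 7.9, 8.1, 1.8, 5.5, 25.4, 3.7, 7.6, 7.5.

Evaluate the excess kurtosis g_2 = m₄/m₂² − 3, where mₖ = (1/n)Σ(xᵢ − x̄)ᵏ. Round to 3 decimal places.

2.127

x̄ = 8.4375
Σ(xᵢ − x̄)² = 364.8387 ⇒ m₂ = 45.60484
Σ(xᵢ − x̄)⁴ = 85306.9996 ⇒ m₄ = 10663.37495
m₂² = 2079.80177
g_2 = m₄/m₂² − 3 = 5.12711 − 3 ≈ 2.127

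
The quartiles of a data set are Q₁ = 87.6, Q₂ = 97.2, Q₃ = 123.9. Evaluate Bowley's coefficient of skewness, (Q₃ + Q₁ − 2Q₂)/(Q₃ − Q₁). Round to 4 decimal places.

numerator: Q₃ + Q₁ − 2Q₂ = 123.9 + 87.6 − 2×97.2 = 17.1000
denominator: Q₃ − Q₁ = 123.9 − 87.6 = 36.3000
Bowley skewness = 17.1000 / 36.3000 ≈ 0.4711

0.4711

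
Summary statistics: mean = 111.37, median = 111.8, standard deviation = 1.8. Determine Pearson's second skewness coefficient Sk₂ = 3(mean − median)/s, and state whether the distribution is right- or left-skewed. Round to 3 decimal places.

Sk₂ = 3(111.37 − 111.8) / 1.8 = 3 × -0.4300 / 1.8
    = -1.2900 / 1.8 ≈ -0.717
Sk₂ < 0 ⇒ mean < median ⇒ left-skewed (negative skew).

-0.717, left-skewed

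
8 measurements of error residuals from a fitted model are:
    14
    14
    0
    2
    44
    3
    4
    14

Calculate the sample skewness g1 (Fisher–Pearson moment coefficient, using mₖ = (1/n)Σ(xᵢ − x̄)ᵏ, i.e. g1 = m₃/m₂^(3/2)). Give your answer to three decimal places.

x̄ = (14 + 14 + 0 + 2 + 44 + 3 + 4 + 14) / 8 = 11.8750
deviations (xᵢ − x̄): 2.1250, 2.1250, -11.8750, -9.8750, 32.1250, -8.8750, -7.8750, 2.1250
Σ(xᵢ − x̄)² = 1424.8750 ⇒ m₂ = 1424.8750/8 = 178.10938
Σ(xᵢ − x̄)³ = 29357.3438 ⇒ m₃ = 29357.3438/8 = 3669.66797
m₂^(3/2) = 178.10938^(1.5) = 2377.00541
g1 = m₃ / m₂^(3/2) = 3669.66797 / 2377.00541 ≈ 1.544

1.544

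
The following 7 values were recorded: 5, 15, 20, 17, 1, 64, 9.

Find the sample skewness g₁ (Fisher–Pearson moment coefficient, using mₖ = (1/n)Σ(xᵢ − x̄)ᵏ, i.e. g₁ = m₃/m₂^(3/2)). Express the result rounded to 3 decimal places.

1.610

x̄ = (5 + 15 + 20 + 17 + 1 + 64 + 9) / 7 = 18.7143
deviations (xᵢ − x̄): -13.7143, -3.7143, 1.2857, -1.7143, -17.7143, 45.2857, -9.7143
Σ(xᵢ − x̄)² = 2665.4286 ⇒ m₂ = 2665.4286/7 = 380.77551
Σ(xᵢ − x̄)³ = 83762.8163 ⇒ m₃ = 83762.8163/7 = 11966.11662
m₂^(3/2) = 380.77551^(1.5) = 7430.25148
g₁ = m₃ / m₂^(3/2) = 11966.11662 / 7430.25148 ≈ 1.610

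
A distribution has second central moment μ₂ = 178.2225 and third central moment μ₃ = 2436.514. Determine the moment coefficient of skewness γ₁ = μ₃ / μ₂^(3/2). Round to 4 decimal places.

1.0241

σ = √μ₂ = √178.2225 = 13.35000
σ³ = μ₂^(3/2) = 2379.27038
γ₁ = μ₃/σ³ = 2436.514 / 2379.27038 ≈ 1.0241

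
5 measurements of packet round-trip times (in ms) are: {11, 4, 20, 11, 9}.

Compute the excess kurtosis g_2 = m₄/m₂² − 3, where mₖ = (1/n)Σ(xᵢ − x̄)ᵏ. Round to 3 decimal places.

-0.500

x̄ = 11.0000
Σ(xᵢ − x̄)² = 134.0000 ⇒ m₂ = 26.80000
Σ(xᵢ − x̄)⁴ = 8978.0000 ⇒ m₄ = 1795.60000
m₂² = 718.24000
g_2 = m₄/m₂² − 3 = 2.50000 − 3 ≈ -0.500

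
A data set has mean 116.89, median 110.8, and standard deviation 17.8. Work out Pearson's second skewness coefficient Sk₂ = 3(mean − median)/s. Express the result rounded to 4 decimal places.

1.0264

Sk₂ = 3(116.89 − 110.8) / 17.8 = 3 × 6.0900 / 17.8
    = 18.2700 / 17.8 ≈ 1.0264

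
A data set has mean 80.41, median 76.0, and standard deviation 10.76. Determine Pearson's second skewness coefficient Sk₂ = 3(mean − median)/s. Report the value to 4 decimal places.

1.2296

Sk₂ = 3(80.41 − 76.0) / 10.76 = 3 × 4.4100 / 10.76
    = 13.2300 / 10.76 ≈ 1.2296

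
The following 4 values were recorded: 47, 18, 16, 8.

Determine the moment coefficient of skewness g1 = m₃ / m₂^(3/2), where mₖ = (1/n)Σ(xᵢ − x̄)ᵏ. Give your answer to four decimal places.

0.9267

x̄ = (47 + 18 + 16 + 8) / 4 = 22.2500
deviations (xᵢ − x̄): 24.7500, -4.2500, -6.2500, -14.2500
Σ(xᵢ − x̄)² = 872.7500 ⇒ m₂ = 872.7500/4 = 218.18750
Σ(xᵢ − x̄)³ = 11946.3750 ⇒ m₃ = 11946.3750/4 = 2986.59375
m₂^(3/2) = 218.18750^(1.5) = 3222.88493
g1 = m₃ / m₂^(3/2) = 2986.59375 / 3222.88493 ≈ 0.9267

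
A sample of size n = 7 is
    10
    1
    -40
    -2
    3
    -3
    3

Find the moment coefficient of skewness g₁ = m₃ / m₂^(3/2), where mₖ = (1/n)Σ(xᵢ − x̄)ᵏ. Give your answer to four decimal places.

x̄ = (10 + 1 - 40 - 2 + 3 - 3 + 3) / 7 = -4.0000
deviations (xᵢ − x̄): 14.0000, 5.0000, -36.0000, 2.0000, 7.0000, 1.0000, 7.0000
Σ(xᵢ − x̄)² = 1620.0000 ⇒ m₂ = 1620.0000/7 = 231.42857
Σ(xᵢ − x̄)³ = -43092.0000 ⇒ m₃ = -43092.0000/7 = -6156.00000
m₂^(3/2) = 231.42857^(1.5) = 3520.67115
g₁ = m₃ / m₂^(3/2) = -6156.00000 / 3520.67115 ≈ -1.7485

-1.7485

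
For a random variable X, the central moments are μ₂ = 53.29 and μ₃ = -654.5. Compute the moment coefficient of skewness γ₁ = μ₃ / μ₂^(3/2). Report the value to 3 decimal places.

-1.682

σ = √μ₂ = √53.29 = 7.30000
σ³ = μ₂^(3/2) = 389.01700
γ₁ = μ₃/σ³ = -654.5 / 389.01700 ≈ -1.682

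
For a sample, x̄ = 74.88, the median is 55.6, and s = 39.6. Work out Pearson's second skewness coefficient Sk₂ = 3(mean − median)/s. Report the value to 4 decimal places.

Sk₂ = 3(74.88 − 55.6) / 39.6 = 3 × 19.2800 / 39.6
    = 57.8400 / 39.6 ≈ 1.4606

1.4606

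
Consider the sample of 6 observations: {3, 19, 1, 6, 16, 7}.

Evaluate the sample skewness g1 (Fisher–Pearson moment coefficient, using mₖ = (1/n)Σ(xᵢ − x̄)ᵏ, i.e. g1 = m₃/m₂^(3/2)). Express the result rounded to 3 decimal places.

x̄ = (3 + 19 + 1 + 6 + 16 + 7) / 6 = 8.6667
deviations (xᵢ − x̄): -5.6667, 10.3333, -7.6667, -2.6667, 7.3333, -1.6667
Σ(xᵢ − x̄)² = 261.3333 ⇒ m₂ = 261.3333/6 = 43.55556
Σ(xᵢ − x̄)³ = 841.5556 ⇒ m₃ = 841.5556/6 = 140.25926
m₂^(3/2) = 43.55556^(1.5) = 287.45200
g1 = m₃ / m₂^(3/2) = 140.25926 / 287.45200 ≈ 0.488

0.488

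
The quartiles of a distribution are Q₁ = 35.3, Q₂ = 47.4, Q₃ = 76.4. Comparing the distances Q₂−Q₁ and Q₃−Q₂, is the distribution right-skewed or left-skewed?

Q₂ − Q₁ = 12.1;  Q₃ − Q₂ = 29.0
Q₃ − Q₂ > Q₂ − Q₁ ⇒ the upper half is more spread out ⇒ right-skewed.

right-skewed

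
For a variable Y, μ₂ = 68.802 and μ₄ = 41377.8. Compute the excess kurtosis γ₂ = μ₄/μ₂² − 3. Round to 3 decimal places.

5.741

μ₂² = 68.802² = 4733.71520
μ₄/μ₂² = 41377.8 / 4733.71520 = 8.74108
γ₂ = 8.74108 − 3 ≈ 5.741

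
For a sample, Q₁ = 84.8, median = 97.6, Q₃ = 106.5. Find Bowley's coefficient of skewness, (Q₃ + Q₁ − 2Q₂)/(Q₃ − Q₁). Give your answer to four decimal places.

-0.1797

numerator: Q₃ + Q₁ − 2Q₂ = 106.5 + 84.8 − 2×97.6 = -3.9000
denominator: Q₃ − Q₁ = 106.5 − 84.8 = 21.7000
Bowley skewness = -3.9000 / 21.7000 ≈ -0.1797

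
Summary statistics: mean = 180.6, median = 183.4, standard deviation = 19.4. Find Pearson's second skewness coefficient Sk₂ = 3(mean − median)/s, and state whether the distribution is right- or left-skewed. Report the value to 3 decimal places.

-0.433, left-skewed

Sk₂ = 3(180.6 − 183.4) / 19.4 = 3 × -2.8000 / 19.4
    = -8.4000 / 19.4 ≈ -0.433
Sk₂ < 0 ⇒ mean < median ⇒ left-skewed (negative skew).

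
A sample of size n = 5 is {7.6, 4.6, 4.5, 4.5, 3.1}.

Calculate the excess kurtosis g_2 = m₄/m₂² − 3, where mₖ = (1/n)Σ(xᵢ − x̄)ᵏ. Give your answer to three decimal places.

-0.239

x̄ = 4.8600
Σ(xᵢ − x̄)² = 10.9320 ⇒ m₂ = 2.18640
Σ(xᵢ − x̄)⁴ = 65.9973 ⇒ m₄ = 13.19947
m₂² = 4.78034
g_2 = m₄/m₂² − 3 = 2.76120 − 3 ≈ -0.239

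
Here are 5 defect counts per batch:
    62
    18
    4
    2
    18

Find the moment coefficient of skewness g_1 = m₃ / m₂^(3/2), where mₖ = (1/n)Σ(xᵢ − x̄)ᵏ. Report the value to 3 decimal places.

1.149

x̄ = (62 + 18 + 4 + 2 + 18) / 5 = 20.8000
deviations (xᵢ − x̄): 41.2000, -2.8000, -16.8000, -18.8000, -2.8000
Σ(xᵢ − x̄)² = 2348.8000 ⇒ m₂ = 2348.8000/5 = 469.76000
Σ(xᵢ − x̄)³ = 58504.3200 ⇒ m₃ = 58504.3200/5 = 11700.86400
m₂^(3/2) = 469.76000^(1.5) = 10181.55358
g_1 = m₃ / m₂^(3/2) = 11700.86400 / 10181.55358 ≈ 1.149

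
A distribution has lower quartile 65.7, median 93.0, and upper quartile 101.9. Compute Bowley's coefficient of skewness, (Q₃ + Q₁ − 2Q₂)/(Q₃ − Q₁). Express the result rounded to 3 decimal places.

numerator: Q₃ + Q₁ − 2Q₂ = 101.9 + 65.7 − 2×93.0 = -18.4000
denominator: Q₃ − Q₁ = 101.9 − 65.7 = 36.2000
Bowley skewness = -18.4000 / 36.2000 ≈ -0.508

-0.508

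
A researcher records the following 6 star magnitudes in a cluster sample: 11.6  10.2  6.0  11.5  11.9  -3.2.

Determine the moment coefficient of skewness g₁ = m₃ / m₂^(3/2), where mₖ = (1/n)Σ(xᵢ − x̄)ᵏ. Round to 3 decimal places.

x̄ = (11.6 + 10.2 + 6.0 + 11.5 + 11.9 - 3.2) / 6 = 8.0000
deviations (xᵢ − x̄): 3.6000, 2.2000, -2.0000, 3.5000, 3.9000, -11.2000
Σ(xᵢ − x̄)² = 174.7000 ⇒ m₂ = 174.7000/6 = 29.11667
Σ(xᵢ − x̄)³ = -1253.4300 ⇒ m₃ = -1253.4300/6 = -208.90500
m₂^(3/2) = 29.11667^(1.5) = 157.11313
g₁ = m₃ / m₂^(3/2) = -208.90500 / 157.11313 ≈ -1.330

-1.330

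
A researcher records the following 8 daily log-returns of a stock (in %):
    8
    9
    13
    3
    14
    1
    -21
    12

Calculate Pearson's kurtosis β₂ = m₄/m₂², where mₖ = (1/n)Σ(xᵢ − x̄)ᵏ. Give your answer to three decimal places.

4.423

x̄ = 4.8750
Σ(xᵢ − x̄)² = 914.8750 ⇒ m₂ = 114.35938
Σ(xᵢ − x̄)⁴ = 462742.2754 ⇒ m₄ = 57842.78442
m₂² = 13078.06665
β₂ = m₄/m₂² = 57842.78442 / 13078.06665 ≈ 4.423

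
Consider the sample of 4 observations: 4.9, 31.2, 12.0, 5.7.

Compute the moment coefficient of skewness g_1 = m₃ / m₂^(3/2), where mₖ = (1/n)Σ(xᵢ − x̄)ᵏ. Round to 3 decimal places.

x̄ = (4.9 + 31.2 + 12.0 + 5.7) / 4 = 13.4500
deviations (xᵢ − x̄): -8.5500, 17.7500, -1.4500, -7.7500
Σ(xᵢ − x̄)² = 450.3300 ⇒ m₂ = 450.3300/4 = 112.58250
Σ(xᵢ − x̄)³ = 4498.8000 ⇒ m₃ = 4498.8000/4 = 1124.70000
m₂^(3/2) = 112.58250^(1.5) = 1194.55550
g_1 = m₃ / m₂^(3/2) = 1124.70000 / 1194.55550 ≈ 0.942

0.942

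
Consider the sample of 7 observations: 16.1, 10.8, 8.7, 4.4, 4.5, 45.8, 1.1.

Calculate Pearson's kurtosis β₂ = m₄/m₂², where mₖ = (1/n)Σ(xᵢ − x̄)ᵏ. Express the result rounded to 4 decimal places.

x̄ = 13.0571
Σ(xᵢ − x̄)² = 1396.5771 ⇒ m₂ = 199.51102
Σ(xᵢ − x̄)⁴ = 1181279.2675 ⇒ m₄ = 168754.18107
m₂² = 39804.64726
β₂ = m₄/m₂² = 168754.18107 / 39804.64726 ≈ 4.2396

4.2396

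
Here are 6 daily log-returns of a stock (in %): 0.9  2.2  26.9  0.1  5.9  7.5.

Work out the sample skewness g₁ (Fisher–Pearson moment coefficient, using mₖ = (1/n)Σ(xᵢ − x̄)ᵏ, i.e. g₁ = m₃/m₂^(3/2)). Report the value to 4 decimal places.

1.4754

x̄ = (0.9 + 2.2 + 26.9 + 0.1 + 5.9 + 7.5) / 6 = 7.2500
deviations (xᵢ − x̄): -6.3500, -5.0500, 19.6500, -7.1500, -1.3500, 0.2500
Σ(xᵢ − x̄)² = 504.9550 ⇒ m₂ = 504.9550/6 = 84.15917
Σ(xᵢ − x̄)³ = 6834.5010 ⇒ m₃ = 6834.5010/6 = 1139.08350
m₂^(3/2) = 84.15917^(1.5) = 772.06193
g₁ = m₃ / m₂^(3/2) = 1139.08350 / 772.06193 ≈ 1.4754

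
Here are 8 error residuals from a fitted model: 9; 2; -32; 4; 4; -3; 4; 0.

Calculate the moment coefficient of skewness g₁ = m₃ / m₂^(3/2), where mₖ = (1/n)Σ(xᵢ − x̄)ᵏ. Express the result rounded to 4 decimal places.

-1.9396

x̄ = (9 + 2 - 32 + 4 + 4 - 3 + 4 + 0) / 8 = -1.5000
deviations (xᵢ − x̄): 10.5000, 3.5000, -30.5000, 5.5000, 5.5000, -1.5000, 5.5000, 1.5000
Σ(xᵢ − x̄)² = 1148.0000 ⇒ m₂ = 1148.0000/8 = 143.50000
Σ(xᵢ − x̄)³ = -26673.0000 ⇒ m₃ = -26673.0000/8 = -3334.12500
m₂^(3/2) = 143.50000^(1.5) = 1719.00782
g₁ = m₃ / m₂^(3/2) = -3334.12500 / 1719.00782 ≈ -1.9396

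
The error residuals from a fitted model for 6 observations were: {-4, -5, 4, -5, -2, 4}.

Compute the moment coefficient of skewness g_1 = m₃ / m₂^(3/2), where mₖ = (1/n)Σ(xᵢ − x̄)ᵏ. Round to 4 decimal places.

0.5207

x̄ = (-4 - 5 + 4 - 5 - 2 + 4) / 6 = -1.3333
deviations (xᵢ − x̄): -2.6667, -3.6667, 5.3333, -3.6667, -0.6667, 5.3333
Σ(xᵢ − x̄)² = 91.3333 ⇒ m₂ = 91.3333/6 = 15.22222
Σ(xᵢ − x̄)³ = 185.5556 ⇒ m₃ = 185.5556/6 = 30.92593
m₂^(3/2) = 15.22222^(1.5) = 59.39051
g_1 = m₃ / m₂^(3/2) = 30.92593 / 59.39051 ≈ 0.5207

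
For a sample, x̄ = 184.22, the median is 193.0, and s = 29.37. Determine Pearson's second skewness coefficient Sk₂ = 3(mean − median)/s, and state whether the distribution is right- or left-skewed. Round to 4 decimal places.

-0.8968, left-skewed

Sk₂ = 3(184.22 − 193.0) / 29.37 = 3 × -8.7800 / 29.37
    = -26.3400 / 29.37 ≈ -0.8968
Sk₂ < 0 ⇒ mean < median ⇒ left-skewed (negative skew).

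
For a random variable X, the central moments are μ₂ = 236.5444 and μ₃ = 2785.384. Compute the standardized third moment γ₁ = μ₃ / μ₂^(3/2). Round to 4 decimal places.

σ = √μ₂ = √236.5444 = 15.38000
σ³ = μ₂^(3/2) = 3638.05287
γ₁ = μ₃/σ³ = 2785.384 / 3638.05287 ≈ 0.7656

0.7656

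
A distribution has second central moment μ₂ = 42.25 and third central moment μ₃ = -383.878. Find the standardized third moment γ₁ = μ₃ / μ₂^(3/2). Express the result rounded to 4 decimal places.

-1.3978

σ = √μ₂ = √42.25 = 6.50000
σ³ = μ₂^(3/2) = 274.62500
γ₁ = μ₃/σ³ = -383.878 / 274.62500 ≈ -1.3978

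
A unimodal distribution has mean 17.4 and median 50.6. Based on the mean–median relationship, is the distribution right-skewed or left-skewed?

mean − median = 17.4 − 50.6 = -33.2
mean < median ⇒ the longer tail is on the left ⇒ left-skewed (negatively skewed).

left-skewed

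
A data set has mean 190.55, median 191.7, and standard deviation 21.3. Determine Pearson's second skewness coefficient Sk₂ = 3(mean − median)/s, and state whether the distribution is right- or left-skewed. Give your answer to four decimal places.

-0.1620, left-skewed

Sk₂ = 3(190.55 − 191.7) / 21.3 = 3 × -1.1500 / 21.3
    = -3.4500 / 21.3 ≈ -0.1620
Sk₂ < 0 ⇒ mean < median ⇒ left-skewed (negative skew).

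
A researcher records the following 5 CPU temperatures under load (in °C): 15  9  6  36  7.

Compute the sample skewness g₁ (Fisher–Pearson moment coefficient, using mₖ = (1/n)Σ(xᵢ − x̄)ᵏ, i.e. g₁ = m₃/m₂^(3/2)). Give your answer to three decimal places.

x̄ = (15 + 9 + 6 + 36 + 7) / 5 = 14.6000
deviations (xᵢ − x̄): 0.4000, -5.6000, -8.6000, 21.4000, -7.6000
Σ(xᵢ − x̄)² = 621.2000 ⇒ m₂ = 621.2000/5 = 124.24000
Σ(xᵢ − x̄)³ = 8549.7600 ⇒ m₃ = 8549.7600/5 = 1709.95200
m₂^(3/2) = 124.24000^(1.5) = 1384.81629
g₁ = m₃ / m₂^(3/2) = 1709.95200 / 1384.81629 ≈ 1.235

1.235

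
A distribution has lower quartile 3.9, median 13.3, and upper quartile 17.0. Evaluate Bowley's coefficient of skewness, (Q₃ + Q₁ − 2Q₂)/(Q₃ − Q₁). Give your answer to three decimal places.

-0.435

numerator: Q₃ + Q₁ − 2Q₂ = 17.0 + 3.9 − 2×13.3 = -5.7000
denominator: Q₃ − Q₁ = 17.0 − 3.9 = 13.1000
Bowley skewness = -5.7000 / 13.1000 ≈ -0.435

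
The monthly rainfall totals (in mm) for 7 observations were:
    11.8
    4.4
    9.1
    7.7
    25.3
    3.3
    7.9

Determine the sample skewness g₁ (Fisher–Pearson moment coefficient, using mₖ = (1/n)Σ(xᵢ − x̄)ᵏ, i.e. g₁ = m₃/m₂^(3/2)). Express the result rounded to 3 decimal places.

x̄ = (11.8 + 4.4 + 9.1 + 7.7 + 25.3 + 3.3 + 7.9) / 7 = 9.9286
deviations (xᵢ − x̄): 1.8714, -5.5286, -0.8286, -2.2286, 15.3714, -6.6286, -2.0286
Σ(xᵢ − x̄)² = 324.0543 ⇒ m₂ = 324.0543/7 = 46.29347
Σ(xᵢ − x̄)³ = 3158.3158 ⇒ m₃ = 3158.3158/7 = 451.18797
m₂^(3/2) = 46.29347^(1.5) = 314.97755
g₁ = m₃ / m₂^(3/2) = 451.18797 / 314.97755 ≈ 1.432

1.432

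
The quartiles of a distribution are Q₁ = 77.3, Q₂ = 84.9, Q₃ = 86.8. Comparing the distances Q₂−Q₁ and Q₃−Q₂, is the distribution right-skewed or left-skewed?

left-skewed

Q₂ − Q₁ = 7.6;  Q₃ − Q₂ = 1.9
Q₂ − Q₁ > Q₃ − Q₂ ⇒ the lower half is more spread out ⇒ left-skewed.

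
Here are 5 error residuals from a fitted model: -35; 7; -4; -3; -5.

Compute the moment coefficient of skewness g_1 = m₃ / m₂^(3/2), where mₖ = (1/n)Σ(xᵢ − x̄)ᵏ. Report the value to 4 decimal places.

-1.1311

x̄ = (-35 + 7 - 4 - 3 - 5) / 5 = -8.0000
deviations (xᵢ − x̄): -27.0000, 15.0000, 4.0000, 5.0000, 3.0000
Σ(xᵢ − x̄)² = 1004.0000 ⇒ m₂ = 1004.0000/5 = 200.80000
Σ(xᵢ − x̄)³ = -16092.0000 ⇒ m₃ = -16092.0000/5 = -3218.40000
m₂^(3/2) = 200.80000^(1.5) = 2845.41465
g_1 = m₃ / m₂^(3/2) = -3218.40000 / 2845.41465 ≈ -1.1311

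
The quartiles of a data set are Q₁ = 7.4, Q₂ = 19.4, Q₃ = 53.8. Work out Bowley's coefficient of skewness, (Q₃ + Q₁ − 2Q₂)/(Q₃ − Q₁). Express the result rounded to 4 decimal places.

0.4828

numerator: Q₃ + Q₁ − 2Q₂ = 53.8 + 7.4 − 2×19.4 = 22.4000
denominator: Q₃ − Q₁ = 53.8 − 7.4 = 46.4000
Bowley skewness = 22.4000 / 46.4000 ≈ 0.4828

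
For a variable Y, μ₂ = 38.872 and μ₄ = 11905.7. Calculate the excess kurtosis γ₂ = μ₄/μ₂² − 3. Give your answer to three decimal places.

μ₂² = 38.872² = 1511.03238
μ₄/μ₂² = 11905.7 / 1511.03238 = 7.87918
γ₂ = 7.87918 − 3 ≈ 4.879

4.879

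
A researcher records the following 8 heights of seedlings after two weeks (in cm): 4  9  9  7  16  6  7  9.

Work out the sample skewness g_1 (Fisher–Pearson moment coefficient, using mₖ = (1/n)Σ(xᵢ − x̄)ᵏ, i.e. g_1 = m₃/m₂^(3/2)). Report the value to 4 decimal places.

x̄ = (4 + 9 + 9 + 7 + 16 + 6 + 7 + 9) / 8 = 8.3750
deviations (xᵢ − x̄): -4.3750, 0.6250, 0.6250, -1.3750, 7.6250, -2.3750, -1.3750, 0.6250
Σ(xᵢ − x̄)² = 87.8750 ⇒ m₂ = 87.8750/8 = 10.98438
Σ(xᵢ − x̄)³ = 341.7188 ⇒ m₃ = 341.7188/8 = 42.71484
m₂^(3/2) = 10.98438^(1.5) = 36.40517
g_1 = m₃ / m₂^(3/2) = 42.71484 / 36.40517 ≈ 1.1733

1.1733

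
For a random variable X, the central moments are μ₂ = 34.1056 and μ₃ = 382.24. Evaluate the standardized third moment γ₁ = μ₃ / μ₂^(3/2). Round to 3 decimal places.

1.919

σ = √μ₂ = √34.1056 = 5.84000
σ³ = μ₂^(3/2) = 199.17670
γ₁ = μ₃/σ³ = 382.24 / 199.17670 ≈ 1.919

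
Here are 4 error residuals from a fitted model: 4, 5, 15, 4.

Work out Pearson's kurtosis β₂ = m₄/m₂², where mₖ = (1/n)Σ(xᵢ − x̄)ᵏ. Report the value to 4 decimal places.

x̄ = 7.0000
Σ(xᵢ − x̄)² = 86.0000 ⇒ m₂ = 21.50000
Σ(xᵢ − x̄)⁴ = 4274.0000 ⇒ m₄ = 1068.50000
m₂² = 462.25000
β₂ = m₄/m₂² = 1068.50000 / 462.25000 ≈ 2.3115

2.3115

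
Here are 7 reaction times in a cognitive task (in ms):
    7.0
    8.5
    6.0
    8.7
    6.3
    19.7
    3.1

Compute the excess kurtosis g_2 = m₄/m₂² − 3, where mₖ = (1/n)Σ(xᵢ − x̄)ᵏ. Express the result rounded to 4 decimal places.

1.1662

x̄ = 8.4714
Σ(xᵢ − x̄)² = 167.9743 ⇒ m₂ = 23.99633
Σ(xᵢ − x̄)⁴ = 16793.0540 ⇒ m₄ = 2399.00772
m₂² = 575.82369
g_2 = m₄/m₂² − 3 = 4.16622 − 3 ≈ 1.1662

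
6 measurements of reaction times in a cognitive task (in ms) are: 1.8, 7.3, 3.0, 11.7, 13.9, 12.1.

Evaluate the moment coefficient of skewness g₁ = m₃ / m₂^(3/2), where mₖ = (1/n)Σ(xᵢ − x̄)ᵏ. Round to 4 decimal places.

-0.2596

x̄ = (1.8 + 7.3 + 3.0 + 11.7 + 13.9 + 12.1) / 6 = 8.3000
deviations (xᵢ − x̄): -6.5000, -1.0000, -5.3000, 3.4000, 5.6000, 3.8000
Σ(xᵢ − x̄)² = 128.7000 ⇒ m₂ = 128.7000/6 = 21.45000
Σ(xᵢ − x̄)³ = -154.7100 ⇒ m₃ = -154.7100/6 = -25.78500
m₂^(3/2) = 21.45000^(1.5) = 99.34384
g₁ = m₃ / m₂^(3/2) = -25.78500 / 99.34384 ≈ -0.2596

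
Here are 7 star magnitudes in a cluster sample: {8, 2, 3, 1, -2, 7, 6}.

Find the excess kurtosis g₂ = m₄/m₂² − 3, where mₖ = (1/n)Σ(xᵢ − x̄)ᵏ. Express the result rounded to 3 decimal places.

x̄ = 3.5714
Σ(xᵢ − x̄)² = 77.7143 ⇒ m₂ = 11.10204
Σ(xᵢ − x̄)⁴ = 1571.0671 ⇒ m₄ = 224.43815
m₂² = 123.25531
g₂ = m₄/m₂² − 3 = 1.82092 − 3 ≈ -1.179

-1.179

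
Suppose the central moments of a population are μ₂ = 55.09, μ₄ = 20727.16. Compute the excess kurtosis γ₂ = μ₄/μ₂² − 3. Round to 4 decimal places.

3.8296

μ₂² = 55.09² = 3034.90810
μ₄/μ₂² = 20727.16 / 3034.90810 = 6.82958
γ₂ = 6.82958 − 3 ≈ 3.8296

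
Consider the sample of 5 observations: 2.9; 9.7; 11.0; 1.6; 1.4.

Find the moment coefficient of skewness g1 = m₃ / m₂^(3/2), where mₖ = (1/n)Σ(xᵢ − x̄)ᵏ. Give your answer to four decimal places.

x̄ = (2.9 + 9.7 + 11.0 + 1.6 + 1.4) / 5 = 5.3200
deviations (xᵢ − x̄): -2.4200, 4.3800, 5.6800, -3.7200, -3.9200
Σ(xᵢ − x̄)² = 86.5080 ⇒ m₂ = 86.5080/5 = 17.30160
Σ(xᵢ − x̄)³ = 141.3905 ⇒ m₃ = 141.3905/5 = 28.27810
m₂^(3/2) = 17.30160^(1.5) = 71.96634
g1 = m₃ / m₂^(3/2) = 28.27810 / 71.96634 ≈ 0.3929

0.3929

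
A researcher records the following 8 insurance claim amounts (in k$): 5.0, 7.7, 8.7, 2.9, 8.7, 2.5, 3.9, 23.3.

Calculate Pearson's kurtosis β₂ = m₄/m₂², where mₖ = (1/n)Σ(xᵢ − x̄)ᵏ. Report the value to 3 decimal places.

4.687

x̄ = 7.8375
Σ(xᵢ − x̄)² = 317.0188 ⇒ m₂ = 39.62734
Σ(xᵢ − x̄)⁴ = 58875.7573 ⇒ m₄ = 7359.46967
m₂² = 1570.32637
β₂ = m₄/m₂² = 7359.46967 / 1570.32637 ≈ 4.687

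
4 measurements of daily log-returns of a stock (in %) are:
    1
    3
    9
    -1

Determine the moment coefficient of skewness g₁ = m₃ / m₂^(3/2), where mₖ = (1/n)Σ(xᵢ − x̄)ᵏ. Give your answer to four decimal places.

x̄ = (1 + 3 + 9 - 1) / 4 = 3.0000
deviations (xᵢ − x̄): -2.0000, 0.0000, 6.0000, -4.0000
Σ(xᵢ − x̄)² = 56.0000 ⇒ m₂ = 56.0000/4 = 14.00000
Σ(xᵢ − x̄)³ = 144.0000 ⇒ m₃ = 144.0000/4 = 36.00000
m₂^(3/2) = 14.00000^(1.5) = 52.38320
g₁ = m₃ / m₂^(3/2) = 36.00000 / 52.38320 ≈ 0.6872

0.6872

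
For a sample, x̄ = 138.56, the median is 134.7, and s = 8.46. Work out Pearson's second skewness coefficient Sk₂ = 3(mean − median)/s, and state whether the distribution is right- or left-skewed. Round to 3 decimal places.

1.369, right-skewed

Sk₂ = 3(138.56 − 134.7) / 8.46 = 3 × 3.8600 / 8.46
    = 11.5800 / 8.46 ≈ 1.369
Sk₂ > 0 ⇒ mean > median ⇒ right-skewed (positive skew).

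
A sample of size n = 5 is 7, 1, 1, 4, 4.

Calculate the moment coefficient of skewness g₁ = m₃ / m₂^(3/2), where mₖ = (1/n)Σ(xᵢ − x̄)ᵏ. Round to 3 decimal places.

0.344

x̄ = (7 + 1 + 1 + 4 + 4) / 5 = 3.4000
deviations (xᵢ − x̄): 3.6000, -2.4000, -2.4000, 0.6000, 0.6000
Σ(xᵢ − x̄)² = 25.2000 ⇒ m₂ = 25.2000/5 = 5.04000
Σ(xᵢ − x̄)³ = 19.4400 ⇒ m₃ = 19.4400/5 = 3.88800
m₂^(3/2) = 5.04000^(1.5) = 11.31477
g₁ = m₃ / m₂^(3/2) = 3.88800 / 11.31477 ≈ 0.344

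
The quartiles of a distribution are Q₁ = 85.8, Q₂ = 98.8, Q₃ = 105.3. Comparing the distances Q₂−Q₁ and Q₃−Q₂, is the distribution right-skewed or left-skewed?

left-skewed

Q₂ − Q₁ = 13.0;  Q₃ − Q₂ = 6.5
Q₂ − Q₁ > Q₃ − Q₂ ⇒ the lower half is more spread out ⇒ left-skewed.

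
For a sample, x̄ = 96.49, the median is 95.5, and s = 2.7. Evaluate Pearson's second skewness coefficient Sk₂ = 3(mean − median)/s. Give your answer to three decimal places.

1.100

Sk₂ = 3(96.49 − 95.5) / 2.7 = 3 × 0.9900 / 2.7
    = 2.9700 / 2.7 ≈ 1.100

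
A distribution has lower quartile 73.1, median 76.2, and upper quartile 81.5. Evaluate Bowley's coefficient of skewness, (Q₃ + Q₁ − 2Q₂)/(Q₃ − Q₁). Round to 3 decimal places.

0.262

numerator: Q₃ + Q₁ − 2Q₂ = 81.5 + 73.1 − 2×76.2 = 2.2000
denominator: Q₃ − Q₁ = 81.5 − 73.1 = 8.4000
Bowley skewness = 2.2000 / 8.4000 ≈ 0.262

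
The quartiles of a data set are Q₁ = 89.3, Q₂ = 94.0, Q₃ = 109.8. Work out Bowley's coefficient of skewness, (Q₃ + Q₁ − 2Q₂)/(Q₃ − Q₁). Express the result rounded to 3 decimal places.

0.541

numerator: Q₃ + Q₁ − 2Q₂ = 109.8 + 89.3 − 2×94.0 = 11.1000
denominator: Q₃ − Q₁ = 109.8 − 89.3 = 20.5000
Bowley skewness = 11.1000 / 20.5000 ≈ 0.541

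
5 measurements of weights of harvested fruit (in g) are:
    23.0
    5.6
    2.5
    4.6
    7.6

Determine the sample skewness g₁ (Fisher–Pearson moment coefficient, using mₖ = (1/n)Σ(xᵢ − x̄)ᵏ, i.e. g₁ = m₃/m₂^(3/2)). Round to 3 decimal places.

x̄ = (23.0 + 5.6 + 2.5 + 4.6 + 7.6) / 5 = 8.6600
deviations (xᵢ − x̄): 14.3400, -3.0600, -6.1600, -4.0600, -1.0600
Σ(xᵢ − x̄)² = 270.5520 ⇒ m₂ = 270.5520/5 = 54.11040
Σ(xᵢ − x̄)³ = 2618.3026 ⇒ m₃ = 2618.3026/5 = 523.66051
m₂^(3/2) = 54.11040^(1.5) = 398.03487
g₁ = m₃ / m₂^(3/2) = 523.66051 / 398.03487 ≈ 1.316

1.316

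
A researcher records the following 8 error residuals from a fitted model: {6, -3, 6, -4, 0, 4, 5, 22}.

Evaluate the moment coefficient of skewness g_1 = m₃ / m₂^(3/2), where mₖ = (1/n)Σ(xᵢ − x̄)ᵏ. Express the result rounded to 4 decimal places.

1.2153

x̄ = (6 - 3 + 6 - 4 + 0 + 4 + 5 + 22) / 8 = 4.5000
deviations (xᵢ − x̄): 1.5000, -7.5000, 1.5000, -8.5000, -4.5000, -0.5000, 0.5000, 17.5000
Σ(xᵢ − x̄)² = 460.0000 ⇒ m₂ = 460.0000/8 = 57.50000
Σ(xᵢ − x̄)³ = 4239.0000 ⇒ m₃ = 4239.0000/8 = 529.87500
m₂^(3/2) = 57.50000^(1.5) = 436.01534
g_1 = m₃ / m₂^(3/2) = 529.87500 / 436.01534 ≈ 1.2153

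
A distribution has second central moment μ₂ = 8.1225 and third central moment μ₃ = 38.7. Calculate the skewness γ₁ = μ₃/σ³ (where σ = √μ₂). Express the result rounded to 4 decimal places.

σ = √μ₂ = √8.1225 = 2.85000
σ³ = μ₂^(3/2) = 23.14913
γ₁ = μ₃/σ³ = 38.7 / 23.14913 ≈ 1.6718

1.6718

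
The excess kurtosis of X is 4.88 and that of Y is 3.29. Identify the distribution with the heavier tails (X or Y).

Higher excess kurtosis ⇒ heavier tails relative to the normal distribution.
4.88 vs 3.29: the larger is 4.88, so X has heavier tails.

X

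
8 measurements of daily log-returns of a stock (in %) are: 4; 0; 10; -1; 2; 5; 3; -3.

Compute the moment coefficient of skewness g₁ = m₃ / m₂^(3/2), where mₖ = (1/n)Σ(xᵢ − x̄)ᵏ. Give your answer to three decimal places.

x̄ = (4 + 0 + 10 - 1 + 2 + 5 + 3 - 3) / 8 = 2.5000
deviations (xᵢ − x̄): 1.5000, -2.5000, 7.5000, -3.5000, -0.5000, 2.5000, 0.5000, -5.5000
Σ(xᵢ − x̄)² = 114.0000 ⇒ m₂ = 114.0000/8 = 14.25000
Σ(xᵢ − x̄)³ = 216.0000 ⇒ m₃ = 216.0000/8 = 27.00000
m₂^(3/2) = 14.25000^(1.5) = 53.79257
g₁ = m₃ / m₂^(3/2) = 27.00000 / 53.79257 ≈ 0.502

0.502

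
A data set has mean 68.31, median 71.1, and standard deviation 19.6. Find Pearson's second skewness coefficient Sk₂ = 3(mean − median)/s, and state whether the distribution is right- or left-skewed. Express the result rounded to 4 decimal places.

-0.4270, left-skewed

Sk₂ = 3(68.31 − 71.1) / 19.6 = 3 × -2.7900 / 19.6
    = -8.3700 / 19.6 ≈ -0.4270
Sk₂ < 0 ⇒ mean < median ⇒ left-skewed (negative skew).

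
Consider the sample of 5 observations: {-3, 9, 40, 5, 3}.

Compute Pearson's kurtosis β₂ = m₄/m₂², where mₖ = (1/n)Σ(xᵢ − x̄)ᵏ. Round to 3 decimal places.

2.951

x̄ = 10.8000
Σ(xᵢ − x̄)² = 1140.8000 ⇒ m₂ = 228.16000
Σ(xᵢ − x̄)⁴ = 768106.0160 ⇒ m₄ = 153621.20320
m₂² = 52056.98560
β₂ = m₄/m₂² = 153621.20320 / 52056.98560 ≈ 2.951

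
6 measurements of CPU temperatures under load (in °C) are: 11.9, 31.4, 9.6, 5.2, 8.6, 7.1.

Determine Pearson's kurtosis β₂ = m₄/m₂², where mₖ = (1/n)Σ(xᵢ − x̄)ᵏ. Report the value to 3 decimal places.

x̄ = 12.3000
Σ(xᵢ − x̄)² = 463.4000 ⇒ m₂ = 77.23333
Σ(xᵢ − x̄)⁴ = 136599.2516 ⇒ m₄ = 22766.54193
m₂² = 5964.98778
β₂ = m₄/m₂² = 22766.54193 / 5964.98778 ≈ 3.817

3.817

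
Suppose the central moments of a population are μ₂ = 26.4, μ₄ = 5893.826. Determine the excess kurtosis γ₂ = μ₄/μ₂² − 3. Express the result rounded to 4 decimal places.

5.4565

μ₂² = 26.4² = 696.96000
μ₄/μ₂² = 5893.826 / 696.96000 = 8.45648
γ₂ = 8.45648 − 3 ≈ 5.4565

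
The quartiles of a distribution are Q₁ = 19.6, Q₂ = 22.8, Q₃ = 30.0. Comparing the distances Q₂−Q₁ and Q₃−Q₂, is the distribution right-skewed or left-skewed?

Q₂ − Q₁ = 3.2;  Q₃ − Q₂ = 7.2
Q₃ − Q₂ > Q₂ − Q₁ ⇒ the upper half is more spread out ⇒ right-skewed.

right-skewed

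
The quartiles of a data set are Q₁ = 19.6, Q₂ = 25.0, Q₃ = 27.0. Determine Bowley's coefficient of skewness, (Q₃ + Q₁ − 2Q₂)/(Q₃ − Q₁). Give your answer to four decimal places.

numerator: Q₃ + Q₁ − 2Q₂ = 27.0 + 19.6 − 2×25.0 = -3.4000
denominator: Q₃ − Q₁ = 27.0 − 19.6 = 7.4000
Bowley skewness = -3.4000 / 7.4000 ≈ -0.4595

-0.4595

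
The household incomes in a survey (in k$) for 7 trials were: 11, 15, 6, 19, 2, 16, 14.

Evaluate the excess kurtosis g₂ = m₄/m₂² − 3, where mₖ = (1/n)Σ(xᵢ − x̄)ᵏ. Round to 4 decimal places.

x̄ = 11.8571
Σ(xᵢ − x̄)² = 214.8571 ⇒ m₂ = 30.69388
Σ(xᵢ − x̄)⁴ = 13634.4606 ⇒ m₄ = 1947.78009
m₂² = 942.11412
g₂ = m₄/m₂² − 3 = 2.06746 − 3 ≈ -0.9325

-0.9325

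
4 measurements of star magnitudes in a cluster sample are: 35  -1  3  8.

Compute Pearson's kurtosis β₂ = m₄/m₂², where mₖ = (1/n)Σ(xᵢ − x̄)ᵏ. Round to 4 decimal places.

x̄ = 11.2500
Σ(xᵢ − x̄)² = 792.7500 ⇒ m₂ = 198.18750
Σ(xᵢ − x̄)⁴ = 345429.3281 ⇒ m₄ = 86357.33203
m₂² = 39278.28516
β₂ = m₄/m₂² = 86357.33203 / 39278.28516 ≈ 2.1986

2.1986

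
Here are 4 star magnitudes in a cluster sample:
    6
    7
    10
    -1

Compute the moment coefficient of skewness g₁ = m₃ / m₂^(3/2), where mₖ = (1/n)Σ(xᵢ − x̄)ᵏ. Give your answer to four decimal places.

-0.6870

x̄ = (6 + 7 + 10 - 1) / 4 = 5.5000
deviations (xᵢ − x̄): 0.5000, 1.5000, 4.5000, -6.5000
Σ(xᵢ − x̄)² = 65.0000 ⇒ m₂ = 65.0000/4 = 16.25000
Σ(xᵢ − x̄)³ = -180.0000 ⇒ m₃ = -180.0000/4 = -45.00000
m₂^(3/2) = 16.25000^(1.5) = 65.50584
g₁ = m₃ / m₂^(3/2) = -45.00000 / 65.50584 ≈ -0.6870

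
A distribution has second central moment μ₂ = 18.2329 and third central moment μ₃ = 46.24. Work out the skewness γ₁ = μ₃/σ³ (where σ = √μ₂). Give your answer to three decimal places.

σ = √μ₂ = √18.2329 = 4.27000
σ³ = μ₂^(3/2) = 77.85448
γ₁ = μ₃/σ³ = 46.24 / 77.85448 ≈ 0.594

0.594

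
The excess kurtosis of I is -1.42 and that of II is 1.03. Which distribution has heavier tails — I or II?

Higher excess kurtosis ⇒ heavier tails relative to the normal distribution.
-1.42 vs 1.03: the larger is 1.03, so II has heavier tails. (II is leptokurtic — heavier-than-normal tails; the other is platykurtic.)

II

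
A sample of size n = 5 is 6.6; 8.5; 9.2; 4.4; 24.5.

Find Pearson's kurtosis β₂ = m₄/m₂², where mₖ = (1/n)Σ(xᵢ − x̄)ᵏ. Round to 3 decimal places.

x̄ = 10.6400
Σ(xᵢ − x̄)² = 254.0120 ⇒ m₂ = 50.80240
Σ(xᵢ − x̄)⁴ = 38710.0602 ⇒ m₄ = 7742.01204
m₂² = 2580.88385
β₂ = m₄/m₂² = 7742.01204 / 2580.88385 ≈ 3.000

3.000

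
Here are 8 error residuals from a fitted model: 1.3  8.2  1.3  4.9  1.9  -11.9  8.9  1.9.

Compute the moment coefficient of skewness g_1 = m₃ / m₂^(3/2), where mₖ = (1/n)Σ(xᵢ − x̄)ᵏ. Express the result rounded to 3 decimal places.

-1.240

x̄ = (1.3 + 8.2 + 1.3 + 4.9 + 1.9 - 11.9 + 8.9 + 1.9) / 8 = 2.0625
deviations (xᵢ − x̄): -0.7625, 6.1375, -0.7625, 2.8375, -0.1625, -13.9625, 6.8375, -0.1625
Σ(xᵢ − x̄)² = 288.6388 ⇒ m₂ = 288.6388/8 = 36.07984
Σ(xᵢ − x̄)³ = -2149.2027 ⇒ m₃ = -2149.2027/8 = -268.65034
m₂^(3/2) = 36.07984^(1.5) = 216.71899
g_1 = m₃ / m₂^(3/2) = -268.65034 / 216.71899 ≈ -1.240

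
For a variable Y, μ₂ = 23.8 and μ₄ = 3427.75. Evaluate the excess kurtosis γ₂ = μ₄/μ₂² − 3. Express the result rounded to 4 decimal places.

μ₂² = 23.8² = 566.44000
μ₄/μ₂² = 3427.75 / 566.44000 = 6.05139
γ₂ = 6.05139 − 3 ≈ 3.0514

3.0514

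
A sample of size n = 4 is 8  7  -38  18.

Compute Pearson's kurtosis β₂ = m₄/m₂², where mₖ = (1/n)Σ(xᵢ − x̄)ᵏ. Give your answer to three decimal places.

2.246

x̄ = -1.2500
Σ(xᵢ − x̄)² = 1874.7500 ⇒ m₂ = 468.68750
Σ(xᵢ − x̄)⁴ = 1973289.0781 ⇒ m₄ = 493322.26953
m₂² = 219667.97266
β₂ = m₄/m₂² = 493322.26953 / 219667.97266 ≈ 2.246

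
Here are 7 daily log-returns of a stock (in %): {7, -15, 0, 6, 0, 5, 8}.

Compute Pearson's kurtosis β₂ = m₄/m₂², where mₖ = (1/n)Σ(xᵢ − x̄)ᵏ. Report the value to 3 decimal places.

x̄ = 1.5714
Σ(xᵢ − x̄)² = 381.7143 ⇒ m₂ = 54.53061
Σ(xᵢ − x̄)⁴ = 78523.2303 ⇒ m₄ = 11217.60433
m₂² = 2973.58767
β₂ = m₄/m₂² = 11217.60433 / 2973.58767 ≈ 3.772

3.772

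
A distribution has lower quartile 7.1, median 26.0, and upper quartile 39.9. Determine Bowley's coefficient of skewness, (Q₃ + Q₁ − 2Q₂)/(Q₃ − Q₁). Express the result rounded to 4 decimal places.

numerator: Q₃ + Q₁ − 2Q₂ = 39.9 + 7.1 − 2×26.0 = -5.0000
denominator: Q₃ − Q₁ = 39.9 − 7.1 = 32.8000
Bowley skewness = -5.0000 / 32.8000 ≈ -0.1524

-0.1524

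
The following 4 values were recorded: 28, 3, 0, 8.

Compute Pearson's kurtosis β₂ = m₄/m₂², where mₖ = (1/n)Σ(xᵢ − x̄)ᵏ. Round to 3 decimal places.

2.148

x̄ = 9.7500
Σ(xᵢ − x̄)² = 476.7500 ⇒ m₂ = 119.18750
Σ(xᵢ − x̄)⁴ = 122052.8281 ⇒ m₄ = 30513.20703
m₂² = 14205.66016
β₂ = m₄/m₂² = 30513.20703 / 14205.66016 ≈ 2.148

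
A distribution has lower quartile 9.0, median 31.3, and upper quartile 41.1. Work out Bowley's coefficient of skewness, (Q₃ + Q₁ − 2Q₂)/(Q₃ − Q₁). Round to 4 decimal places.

numerator: Q₃ + Q₁ − 2Q₂ = 41.1 + 9.0 − 2×31.3 = -12.5000
denominator: Q₃ − Q₁ = 41.1 − 9.0 = 32.1000
Bowley skewness = -12.5000 / 32.1000 ≈ -0.3894

-0.3894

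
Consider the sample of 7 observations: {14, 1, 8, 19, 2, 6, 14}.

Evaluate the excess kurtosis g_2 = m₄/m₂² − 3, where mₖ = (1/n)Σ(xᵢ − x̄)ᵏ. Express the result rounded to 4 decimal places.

-1.3403

x̄ = 9.1429
Σ(xᵢ − x̄)² = 272.8571 ⇒ m₂ = 38.97959
Σ(xᵢ − x̄)⁴ = 17652.7055 ⇒ m₄ = 2521.81508
m₂² = 1519.40858
g_2 = m₄/m₂² − 3 = 1.65973 − 3 ≈ -1.3403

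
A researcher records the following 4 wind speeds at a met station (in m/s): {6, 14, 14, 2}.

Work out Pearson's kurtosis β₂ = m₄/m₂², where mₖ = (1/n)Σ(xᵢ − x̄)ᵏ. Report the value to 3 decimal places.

x̄ = 9.0000
Σ(xᵢ − x̄)² = 108.0000 ⇒ m₂ = 27.00000
Σ(xᵢ − x̄)⁴ = 3732.0000 ⇒ m₄ = 933.00000
m₂² = 729.00000
β₂ = m₄/m₂² = 933.00000 / 729.00000 ≈ 1.280

1.280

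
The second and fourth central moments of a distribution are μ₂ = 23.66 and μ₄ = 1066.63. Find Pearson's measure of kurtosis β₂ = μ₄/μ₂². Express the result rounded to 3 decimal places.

1.905

μ₂² = 23.66² = 559.79560
μ₄/μ₂² = 1066.63 / 559.79560 = 1.90539
β₂ ≈ 1.905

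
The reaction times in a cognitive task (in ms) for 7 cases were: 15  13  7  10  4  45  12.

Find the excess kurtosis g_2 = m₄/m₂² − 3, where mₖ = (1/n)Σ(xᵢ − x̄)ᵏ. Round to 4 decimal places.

x̄ = 15.1429
Σ(xᵢ − x̄)² = 1122.8571 ⇒ m₂ = 160.40816
Σ(xᵢ − x̄)⁴ = 815312.5015 ⇒ m₄ = 116473.21449
m₂² = 25730.77884
g_2 = m₄/m₂² − 3 = 4.52661 − 3 ≈ 1.5266

1.5266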